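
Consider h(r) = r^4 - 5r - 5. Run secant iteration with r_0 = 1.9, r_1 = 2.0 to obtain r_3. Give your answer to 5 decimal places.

1.96160

h(1.9) = -1.4679000, h(2.0) = 1.0000000
r_2 = 2.0000000 − 1.0000000·(2.0000000 − 1.9000000) / (1.0000000 − (-1.4679000)) = 2.0000000 − (0.1000000)/(2.4679000) = 1.9594797
h(1.9594797) = -0.0551717
r_3 = 1.9594797 − (-0.0551717)·(1.9594797 − 2.0000000) / (-0.0551717 − 1.0000000) = 1.9594797 − (0.0022356)/(-1.0551717) = 1.9615984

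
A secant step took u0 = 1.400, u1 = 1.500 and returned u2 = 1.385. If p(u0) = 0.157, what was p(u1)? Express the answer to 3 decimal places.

The secant line through (1.400, 0.157) and (1.500, p(u1)) crosses zero at u2 = 1.385.
So (1.400, 0.157), (1.500, p(u1)), (1.385, 0) are collinear:
p(u1) = 0.157 · (1.500 − 1.385) / (1.400 − 1.385) = 0.157 · (0.11500)/(0.01500) = 1.20367

1.204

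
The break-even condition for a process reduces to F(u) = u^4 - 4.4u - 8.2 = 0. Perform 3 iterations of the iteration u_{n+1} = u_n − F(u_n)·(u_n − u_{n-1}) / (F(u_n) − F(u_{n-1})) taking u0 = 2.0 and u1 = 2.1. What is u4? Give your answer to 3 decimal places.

F(2.0) = -1.00000, F(2.1) = 2.00810
u2 = 2.10000 − 2.00810·(2.10000 − 2.00000) / (2.00810 − (-1.00000)) = 2.10000 − (0.20081)/(3.00810) = 2.03324
F(2.03324) = -0.05566
u3 = 2.03324 − (-0.05566)·(2.03324 − 2.10000) / (-0.05566 − 2.00810) = 2.03324 − (0.00372)/(-2.06376) = 2.03504
F(2.03504) = -0.00297
u4 = 2.03504 − (-0.00297)·(2.03504 − 2.03324) / (-0.00297 − (-0.05566)) = 2.03504 − (-0.00001)/(0.05269) = 2.03515

2.035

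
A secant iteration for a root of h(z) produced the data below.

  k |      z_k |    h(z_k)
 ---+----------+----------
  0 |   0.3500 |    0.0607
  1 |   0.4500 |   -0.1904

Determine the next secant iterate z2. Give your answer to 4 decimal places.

0.3742

z2 = 0.4500 − (-0.1904)·(0.4500 − 0.3500) / (-0.1904 − 0.0607)
   = 0.4500 − (-0.019040)/(-0.251100) = 0.374174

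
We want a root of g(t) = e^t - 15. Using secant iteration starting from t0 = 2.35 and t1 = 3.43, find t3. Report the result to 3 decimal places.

2.670

g(2.35) = -4.51443, g(3.43) = 15.87664
t2 = 3.43000 − 15.87664·(3.43000 − 2.35000) / (15.87664 − (-4.51443)) = 3.43000 − (17.14677)/(20.39107) = 2.58910
g(2.58910) = -1.68217
t3 = 2.58910 − (-1.68217)·(2.58910 − 3.43000) / (-1.68217 − 15.87664) = 2.58910 − (1.41453)/(-17.55881) = 2.66966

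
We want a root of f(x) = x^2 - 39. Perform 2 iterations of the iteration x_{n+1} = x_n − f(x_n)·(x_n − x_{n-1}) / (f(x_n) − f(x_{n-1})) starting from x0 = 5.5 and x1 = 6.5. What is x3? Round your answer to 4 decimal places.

6.2447

f(5.5) = -8.750000, f(6.5) = 3.250000
x2 = 6.500000 − 3.250000·(6.500000 − 5.500000) / (3.250000 − (-8.750000)) = 6.500000 − (3.250000)/(12.000000) = 6.229167
f(6.229167) = -0.197483
x3 = 6.229167 − (-0.197483)·(6.229167 − 6.500000) / (-0.197483 − 3.250000) = 6.229167 − (0.053485)/(-3.447483) = 6.244681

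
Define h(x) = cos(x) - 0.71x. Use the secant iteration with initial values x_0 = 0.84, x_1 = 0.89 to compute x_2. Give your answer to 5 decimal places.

h(0.84) = 0.0710628, h(0.89) = -0.0024880
x_2 = 0.8900000 − (-0.0024880)·(0.8900000 − 0.8400000) / (-0.0024880 − 0.0710628) = 0.8900000 − (-0.0001244)/(-0.0735508) = 0.8883087

0.88831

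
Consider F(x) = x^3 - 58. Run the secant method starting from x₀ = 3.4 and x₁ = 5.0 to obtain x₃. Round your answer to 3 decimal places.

F(3.4) = -18.69600, F(5.0) = 67.00000
x₂ = 5.00000 − 67.00000·(5.00000 − 3.40000) / (67.00000 − (-18.69600)) = 5.00000 − (107.20000)/(85.69600) = 3.74907
F(3.74907) = -5.30500
x₃ = 3.74907 − (-5.30500)·(3.74907 − 5.00000) / (-5.30500 − 67.00000) = 3.74907 − (6.63620)/(-72.30500) = 3.84085

3.841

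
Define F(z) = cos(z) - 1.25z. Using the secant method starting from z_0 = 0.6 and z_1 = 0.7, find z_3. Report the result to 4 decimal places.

F(0.6) = 0.075336, F(0.7) = -0.110158
z_2 = 0.700000 − (-0.110158)·(0.700000 − 0.600000) / (-0.110158 − 0.075336) = 0.700000 − (-0.011016)/(-0.185493) = 0.640614
F(0.640614) = 0.000962
z_3 = 0.640614 − 0.000962·(0.640614 − 0.700000) / (0.000962 − (-0.110158)) = 0.640614 − (-0.000057)/(0.111120) = 0.641128

0.6411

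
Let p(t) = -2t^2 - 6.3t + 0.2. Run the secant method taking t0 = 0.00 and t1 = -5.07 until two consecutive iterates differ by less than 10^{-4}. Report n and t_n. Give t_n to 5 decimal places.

n = 7, t_n = 0.03143

p(0.00) = 0.2000000, p(-5.07) = -19.2688000
t2 = -5.0700000 − (-19.2688000)·(-5.0700000)/(-19.4688000) = -0.0520833;  |Δ| = 5.0179167
p(-0.0520833) = 0.5226997
t3 = -0.0520833 − 0.5226997·(5.0179167)/(19.7914997) = -0.1846081;  |Δ| = 0.1325247
p(-0.1846081) = 1.2948706
t4 = -0.1846081 − 1.2948706·(-0.1325247)/(0.7721709) = 0.0376256;  |Δ| = 0.2222337
p(0.0376256) = -0.0398727
t5 = 0.0376256 − (-0.0398727)·(0.2222337)/(-1.3347433) = 0.0309868;  |Δ| = 0.0066388
p(0.0309868) = 0.0028626
t6 = 0.0309868 − 0.0028626·(-0.0066388)/(0.0427353) = 0.0314315;  |Δ| = 0.0004447
p(0.0314315) = 0.0000055
t7 = 0.0314315 − 0.0000055·(0.0004447)/(-0.0028571) = 0.0314324;  |Δ| = 0.0000009
|t7 − t6| = 0.0000009 < 10^{-4}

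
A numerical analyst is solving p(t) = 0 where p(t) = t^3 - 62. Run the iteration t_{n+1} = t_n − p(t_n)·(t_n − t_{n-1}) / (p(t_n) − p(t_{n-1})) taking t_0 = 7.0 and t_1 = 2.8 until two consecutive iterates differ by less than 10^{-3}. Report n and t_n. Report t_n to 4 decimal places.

p(7.0) = 281.000000, p(2.8) = -40.048000
t_2 = 2.800000 − (-40.048000)·(-4.200000)/(-321.048000) = 3.323914;  |Δ| = 0.523914
p(3.323914) = -25.276048
t_3 = 3.323914 − (-25.276048)·(0.523914)/(14.771952) = 4.220375;  |Δ| = 0.896461
p(4.220375) = 13.171500
t_4 = 4.220375 − 13.171500·(0.896461)/(38.447548) = 3.913262;  |Δ| = 0.307113
p(3.913262) = -2.073776
t_5 = 3.913262 − (-2.073776)·(-0.307113)/(-15.245276) = 3.955038;  |Δ| = 0.041776
p(3.955038) = -0.133999
t_6 = 3.955038 − (-0.133999)·(0.041776)/(1.939777) = 3.957924;  |Δ| = 0.002886
p(3.957924) = 0.001524
t_7 = 3.957924 − 0.001524·(0.002886)/(0.135523) = 3.957892;  |Δ| = 0.000032
|t_7 − t_6| = 0.000032 < 10^{-3}

n = 7, t_n = 3.9579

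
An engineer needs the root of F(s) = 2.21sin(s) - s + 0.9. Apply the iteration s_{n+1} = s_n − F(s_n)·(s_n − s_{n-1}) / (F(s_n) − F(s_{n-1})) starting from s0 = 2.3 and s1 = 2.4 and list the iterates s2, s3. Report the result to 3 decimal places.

2.397, 2.397

F(2.3) = 0.24801, F(2.4) = -0.00723
s2 = 2.40000 − (-0.00723)·(2.40000 − 2.30000) / (-0.00723 − 0.24801) = 2.40000 − (-0.00072)/(-0.25523) = 2.39717
F(2.39717) = 0.00021
s3 = 2.39717 − 0.00021·(2.39717 − 2.40000) / (0.00021 − (-0.00723)) = 2.39717 − (0.00000)/(0.00744) = 2.39725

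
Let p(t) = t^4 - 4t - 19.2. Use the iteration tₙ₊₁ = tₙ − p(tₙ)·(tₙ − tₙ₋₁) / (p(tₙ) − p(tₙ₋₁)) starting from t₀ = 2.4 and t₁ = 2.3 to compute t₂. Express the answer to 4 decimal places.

p(2.4) = 4.377600, p(2.3) = -0.415900
t₂ = 2.300000 − (-0.415900)·(2.300000 − 2.400000) / (-0.415900 − 4.377600) = 2.300000 − (0.041590)/(-4.793500) = 2.308676

2.3087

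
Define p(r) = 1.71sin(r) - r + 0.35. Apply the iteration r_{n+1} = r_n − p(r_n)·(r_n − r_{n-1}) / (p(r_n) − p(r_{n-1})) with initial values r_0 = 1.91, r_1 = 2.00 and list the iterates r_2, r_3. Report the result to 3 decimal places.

p(1.91) = 0.05256, p(2.00) = -0.09510
r_2 = 2.00000 − (-0.09510)·(2.00000 − 1.91000) / (-0.09510 − 0.05256) = 2.00000 − (-0.00856)/(-0.14767) = 1.94204
p(1.94204) = 0.00147
r_3 = 1.94204 − 0.00147·(1.94204 − 2.00000) / (0.00147 − (-0.09510)) = 1.94204 − (-0.00009)/(0.09658) = 1.94292

1.942, 1.943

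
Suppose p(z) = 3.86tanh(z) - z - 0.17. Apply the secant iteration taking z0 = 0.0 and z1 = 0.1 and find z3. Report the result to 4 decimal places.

0.0595

p(0.0) = -0.170000, p(0.1) = 0.114718
z2 = 0.100000 − 0.114718·(0.100000 − 0.000000) / (0.114718 − (-0.170000)) = 0.100000 − (0.011472)/(0.284718) = 0.059708
p(0.059708) = 0.000492
z3 = 0.059708 − 0.000492·(0.059708 − 0.100000) / (0.000492 − 0.114718) = 0.059708 − (-0.000020)/(-0.114227) = 0.059535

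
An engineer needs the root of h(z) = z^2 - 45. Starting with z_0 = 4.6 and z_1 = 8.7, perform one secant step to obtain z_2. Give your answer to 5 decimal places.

h(4.6) = -23.8400000, h(8.7) = 30.6900000
z_2 = 8.7000000 − 30.6900000·(8.7000000 − 4.6000000) / (30.6900000 − (-23.8400000)) = 8.7000000 − (125.8290000)/(54.5300000) = 6.3924812

6.39248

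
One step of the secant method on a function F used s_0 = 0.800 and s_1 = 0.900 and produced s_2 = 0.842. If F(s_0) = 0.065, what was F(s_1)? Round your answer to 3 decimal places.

The secant line through (0.800, 0.065) and (0.900, F(s_1)) crosses zero at s_2 = 0.842.
So (0.800, 0.065), (0.900, F(s_1)), (0.842, 0) are collinear:
F(s_1) = 0.065 · (0.900 − 0.842) / (0.800 − 0.842) = 0.065 · (0.05800)/(-0.04200) = -0.08976

-0.090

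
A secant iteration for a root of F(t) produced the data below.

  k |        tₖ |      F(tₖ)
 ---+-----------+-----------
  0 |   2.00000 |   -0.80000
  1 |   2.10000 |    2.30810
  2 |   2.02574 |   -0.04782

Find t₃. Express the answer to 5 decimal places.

t₃ = 2.02574 − (-0.04782)·(2.02574 − 2.10000) / (-0.04782 − 2.30810)
   = 2.02574 − (0.0035511)/(-2.3559200) = 2.0272473

2.02725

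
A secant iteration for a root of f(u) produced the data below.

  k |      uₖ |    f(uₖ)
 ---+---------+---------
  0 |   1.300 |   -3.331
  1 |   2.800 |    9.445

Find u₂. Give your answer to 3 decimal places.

u₂ = 2.800 − 9.445·(2.800 − 1.300) / (9.445 − (-3.331))
   = 2.800 − (14.16750)/(12.77600) = 1.69108

1.691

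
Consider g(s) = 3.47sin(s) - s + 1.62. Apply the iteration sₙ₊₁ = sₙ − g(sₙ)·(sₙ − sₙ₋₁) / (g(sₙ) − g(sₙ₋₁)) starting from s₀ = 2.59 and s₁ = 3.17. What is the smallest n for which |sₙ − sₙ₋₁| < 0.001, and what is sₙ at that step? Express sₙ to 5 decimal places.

n = 4, sₙ = 2.79588

g(2.59) = 0.8484339, g(3.17) = -1.6485602
s₂ = 3.1700000 − (-1.6485602)·(0.5800000)/(-2.4969941) = 2.7870736;  |Δ| = 0.3829264
g(2.7870736) = 0.0375000
s₃ = 2.7870736 − 0.0375000·(-0.3829264)/(1.6860602) = 2.7955903;  |Δ| = 0.0085167
g(2.7955903) = 0.0012246
s₄ = 2.7955903 − 0.0012246·(0.0085167)/(-0.0362753) = 2.7958779;  |Δ| = 0.0002875
|s₄ − s₃| = 0.0002875 < 0.001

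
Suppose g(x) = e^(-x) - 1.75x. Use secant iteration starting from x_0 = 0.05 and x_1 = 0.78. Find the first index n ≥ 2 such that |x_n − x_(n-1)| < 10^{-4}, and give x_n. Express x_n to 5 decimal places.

n = 5, x_n = 0.38776

g(0.05) = 0.8637294, g(0.78) = -0.9065940
x_2 = 0.7800000 − (-0.9065940)·(0.7300000)/(-1.7703234) = 0.4061623;  |Δ| = 0.3738377
g(0.4061623) = -0.0445820
x_3 = 0.4061623 − (-0.0445820)·(-0.3738377)/(0.8620120) = 0.3868280;  |Δ| = 0.0193343
g(0.3868280) = 0.0022590
x_4 = 0.3868280 − 0.0022590·(-0.0193343)/(0.0468410) = 0.3877604;  |Δ| = 0.0009324
g(0.3877604) = -0.0000058
x_5 = 0.3877604 − (-0.0000058)·(0.0009324)/(-0.0022648) = 0.3877580;  |Δ| = 0.0000024
|x_5 − x_4| = 0.0000024 < 10^{-4}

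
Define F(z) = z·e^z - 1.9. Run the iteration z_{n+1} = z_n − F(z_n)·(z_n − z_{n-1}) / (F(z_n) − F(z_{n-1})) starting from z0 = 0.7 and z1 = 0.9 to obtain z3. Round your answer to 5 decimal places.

0.82879

F(0.7) = -0.4903731, F(0.9) = 0.3136428
z2 = 0.9000000 − 0.3136428·(0.9000000 − 0.7000000) / (0.3136428 − (-0.4903731)) = 0.9000000 − (0.0627286)/(0.8040159) = 0.8219809
F(0.8219809) = -0.0299917
z3 = 0.8219809 − (-0.0299917)·(0.8219809 − 0.9000000) / (-0.0299917 − 0.3136428) = 0.8219809 − (0.0023399)/(-0.3436345) = 0.8287903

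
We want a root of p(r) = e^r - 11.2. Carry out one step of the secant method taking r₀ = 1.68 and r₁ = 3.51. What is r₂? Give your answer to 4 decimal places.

p(1.68) = -5.834444, p(3.51) = 22.248268
r₂ = 3.510000 − 22.248268·(3.510000 − 1.680000) / (22.248268 − (-5.834444)) = 3.510000 − (40.714330)/(28.082712) = 2.060199

2.0602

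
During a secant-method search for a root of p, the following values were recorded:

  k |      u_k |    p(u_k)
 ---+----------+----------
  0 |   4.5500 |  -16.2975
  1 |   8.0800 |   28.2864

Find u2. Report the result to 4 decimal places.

5.8404

u2 = 8.0800 − 28.2864·(8.0800 − 4.5500) / (28.2864 − (-16.2975))
   = 8.0800 − (99.850992)/(44.583900) = 5.840380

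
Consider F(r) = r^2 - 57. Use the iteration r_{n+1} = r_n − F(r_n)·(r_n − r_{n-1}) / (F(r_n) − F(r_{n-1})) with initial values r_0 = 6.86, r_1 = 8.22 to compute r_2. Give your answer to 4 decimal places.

7.5192

F(6.86) = -9.940400, F(8.22) = 10.568400
r_2 = 8.220000 − 10.568400·(8.220000 − 6.860000) / (10.568400 − (-9.940400)) = 8.220000 − (14.373024)/(20.508800) = 7.519178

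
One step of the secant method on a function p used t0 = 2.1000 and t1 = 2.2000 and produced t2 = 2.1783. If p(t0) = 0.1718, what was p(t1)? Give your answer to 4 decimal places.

-0.0476

The secant line through (2.1000, 0.1718) and (2.2000, p(t1)) crosses zero at t2 = 2.1783.
So (2.1000, 0.1718), (2.2000, p(t1)), (2.1783, 0) are collinear:
p(t1) = 0.1718 · (2.2000 − 2.1783) / (2.1000 − 2.1783) = 0.1718 · (0.021700)/(-0.078300) = -0.047613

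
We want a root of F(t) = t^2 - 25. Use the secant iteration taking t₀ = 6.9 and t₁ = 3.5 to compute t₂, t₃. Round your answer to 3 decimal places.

4.726, 5.050

F(6.9) = 22.61000, F(3.5) = -12.75000
t₂ = 3.50000 − (-12.75000)·(3.50000 − 6.90000) / (-12.75000 − 22.61000) = 3.50000 − (43.35000)/(-35.36000) = 4.72596
F(4.72596) = -2.66529
t₃ = 4.72596 − (-2.66529)·(4.72596 − 3.50000) / (-2.66529 − (-12.75000)) = 4.72596 − (-3.26754)/(10.08471) = 5.04997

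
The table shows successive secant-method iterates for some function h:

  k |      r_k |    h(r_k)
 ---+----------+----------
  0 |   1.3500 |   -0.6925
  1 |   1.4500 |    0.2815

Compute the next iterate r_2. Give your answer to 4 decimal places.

1.4211

r_2 = 1.4500 − 0.2815·(1.4500 − 1.3500) / (0.2815 − (-0.6925))
   = 1.4500 − (0.028150)/(0.974000) = 1.421099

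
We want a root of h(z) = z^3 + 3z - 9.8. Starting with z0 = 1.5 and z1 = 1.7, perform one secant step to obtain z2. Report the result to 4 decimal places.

1.6801

h(1.5) = -1.925000, h(1.7) = 0.213000
z2 = 1.700000 − 0.213000·(1.700000 − 1.500000) / (0.213000 − (-1.925000)) = 1.700000 − (0.042600)/(2.138000) = 1.680075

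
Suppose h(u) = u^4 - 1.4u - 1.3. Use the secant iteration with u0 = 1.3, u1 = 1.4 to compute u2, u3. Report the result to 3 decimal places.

1.331, 1.334

h(1.3) = -0.26390, h(1.4) = 0.58160
u2 = 1.40000 − 0.58160·(1.40000 − 1.30000) / (0.58160 − (-0.26390)) = 1.40000 − (0.05816)/(0.84550) = 1.33121
h(1.33121) = -0.02327
u3 = 1.33121 − (-0.02327)·(1.33121 − 1.40000) / (-0.02327 − 0.58160) = 1.33121 − (0.00160)/(-0.60487) = 1.33386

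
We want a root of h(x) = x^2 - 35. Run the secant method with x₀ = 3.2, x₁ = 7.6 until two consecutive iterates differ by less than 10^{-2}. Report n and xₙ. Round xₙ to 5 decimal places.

n = 5, xₙ = 5.91607

h(3.2) = -24.7600000, h(7.6) = 22.7600000
x₂ = 7.6000000 − 22.7600000·(4.4000000)/(47.5200000) = 5.4925926;  |Δ| = 2.1074074
h(5.4925926) = -4.8314266
x₃ = 5.4925926 − (-4.8314266)·(-2.1074074)/(-27.5914266) = 5.8616124;  |Δ| = 0.3690199
h(5.8616124) = -0.6414995
x₄ = 5.8616124 − (-0.6414995)·(0.3690199)/(4.1899271) = 5.9181113;  |Δ| = 0.0564988
h(5.9181113) = 0.0240413
x₅ = 5.9181113 − 0.0240413·(0.0564988)/(0.6655408) = 5.9160704;  |Δ| = 0.0020409
|x₅ − x₄| = 0.0020409 < 10^{-2}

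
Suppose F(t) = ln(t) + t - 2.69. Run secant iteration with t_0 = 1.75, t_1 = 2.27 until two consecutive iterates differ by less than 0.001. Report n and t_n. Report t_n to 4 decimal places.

F(1.75) = -0.380384, F(2.27) = 0.399780
t_2 = 2.270000 − 0.399780·(0.520000)/(0.780164) = 2.003536;  |Δ| = 0.266464
F(2.003536) = 0.008450
t_3 = 2.003536 − 0.008450·(-0.266464)/(-0.391330) = 1.997782;  |Δ| = 0.005754
F(1.997782) = -0.000180
t_4 = 1.997782 − (-0.000180)·(-0.005754)/(-0.008630) = 1.997902;  |Δ| = 0.000120
|t_4 − t_3| = 0.000120 < 0.001

n = 4, t_n = 1.9979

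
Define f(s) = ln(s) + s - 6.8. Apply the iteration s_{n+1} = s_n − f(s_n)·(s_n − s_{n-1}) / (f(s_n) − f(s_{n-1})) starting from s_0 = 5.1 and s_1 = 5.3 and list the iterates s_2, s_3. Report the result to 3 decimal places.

5.159, 5.159

f(5.1) = -0.07076, f(5.3) = 0.16771
s_2 = 5.30000 − 0.16771·(5.30000 − 5.10000) / (0.16771 − (-0.07076)) = 5.30000 − (0.03354)/(0.23847) = 5.15935
f(5.15935) = 0.00016
s_3 = 5.15935 − 0.00016·(5.15935 − 5.30000) / (0.00016 − 0.16771) = 5.15935 − (-0.00002)/(-0.16755) = 5.15922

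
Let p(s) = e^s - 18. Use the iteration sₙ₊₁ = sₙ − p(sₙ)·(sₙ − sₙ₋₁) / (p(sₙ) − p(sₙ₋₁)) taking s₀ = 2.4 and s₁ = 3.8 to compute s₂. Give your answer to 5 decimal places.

p(2.4) = -6.9768236, p(3.8) = 26.7011845
s₂ = 3.8000000 − 26.7011845·(3.8000000 − 2.4000000) / (26.7011845 − (-6.9768236)) = 3.8000000 − (37.3816583)/(33.6780081) = 2.6900276

2.69003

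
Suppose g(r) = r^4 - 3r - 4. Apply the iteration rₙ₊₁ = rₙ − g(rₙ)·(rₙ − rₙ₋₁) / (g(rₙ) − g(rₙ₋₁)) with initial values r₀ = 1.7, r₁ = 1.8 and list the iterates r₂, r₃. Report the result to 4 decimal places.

1.7405, 1.7428

g(1.7) = -0.747900, g(1.8) = 1.097600
r₂ = 1.800000 − 1.097600·(1.800000 − 1.700000) / (1.097600 − (-0.747900)) = 1.800000 − (0.109760)/(1.845500) = 1.740526
g(1.740526) = -0.044134
r₃ = 1.740526 − (-0.044134)·(1.740526 − 1.800000) / (-0.044134 − 1.097600) = 1.740526 − (0.002625)/(-1.141734) = 1.742825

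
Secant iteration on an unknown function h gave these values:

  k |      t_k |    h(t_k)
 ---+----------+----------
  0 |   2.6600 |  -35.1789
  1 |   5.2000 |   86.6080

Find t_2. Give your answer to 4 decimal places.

t_2 = 5.2000 − 86.6080·(5.2000 − 2.6600) / (86.6080 − (-35.1789))
   = 5.2000 − (219.984320)/(121.786900) = 3.393695

3.3937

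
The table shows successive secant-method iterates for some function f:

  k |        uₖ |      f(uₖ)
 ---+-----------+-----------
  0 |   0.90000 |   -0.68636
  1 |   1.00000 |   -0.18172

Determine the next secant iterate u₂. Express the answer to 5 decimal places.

1.03601

u₂ = 1.00000 − (-0.18172)·(1.00000 − 0.90000) / (-0.18172 − (-0.68636))
   = 1.00000 − (-0.0181720)/(0.5046400) = 1.0360098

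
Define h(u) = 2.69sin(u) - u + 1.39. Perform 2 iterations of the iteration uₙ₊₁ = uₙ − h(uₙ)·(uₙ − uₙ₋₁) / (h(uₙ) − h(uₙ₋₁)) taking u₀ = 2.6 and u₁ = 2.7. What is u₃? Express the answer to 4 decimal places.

2.6529

h(2.6) = 0.176699, h(2.7) = -0.160348
u₂ = 2.700000 − (-0.160348)·(2.700000 − 2.600000) / (-0.160348 − 0.176699) = 2.700000 − (-0.016035)/(-0.337047) = 2.652426
h(2.652426) = 0.001581
u₃ = 2.652426 − 0.001581·(2.652426 − 2.700000) / (0.001581 − (-0.160348)) = 2.652426 − (-0.000075)/(0.161929) = 2.652890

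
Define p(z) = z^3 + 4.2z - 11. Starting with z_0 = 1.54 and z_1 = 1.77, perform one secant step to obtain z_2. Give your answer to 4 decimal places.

1.6108

p(1.54) = -0.879736, p(1.77) = 1.979233
z_2 = 1.770000 − 1.979233·(1.770000 − 1.540000) / (1.979233 − (-0.879736)) = 1.770000 − (0.455224)/(2.858969) = 1.610774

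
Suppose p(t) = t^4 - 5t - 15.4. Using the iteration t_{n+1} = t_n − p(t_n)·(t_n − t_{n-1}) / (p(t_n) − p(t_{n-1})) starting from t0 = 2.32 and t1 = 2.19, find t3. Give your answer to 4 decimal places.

p(2.32) = 1.970230, p(2.19) = -3.347425
t2 = 2.190000 − (-3.347425)·(2.190000 − 2.320000) / (-3.347425 − 1.970230) = 2.190000 − (0.435165)/(-5.317655) = 2.271834
p(2.271834) = -0.120876
t3 = 2.271834 − (-0.120876)·(2.271834 − 2.190000) / (-0.120876 − (-3.347425)) = 2.271834 − (-0.009892)/(3.226549) = 2.274900

2.2749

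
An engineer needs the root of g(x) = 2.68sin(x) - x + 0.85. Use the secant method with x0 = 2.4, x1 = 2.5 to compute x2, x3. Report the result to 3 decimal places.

g(2.4) = 0.26024, g(2.5) = -0.04609
x2 = 2.50000 − (-0.04609)·(2.50000 − 2.40000) / (-0.04609 − 0.26024) = 2.50000 − (-0.00461)/(-0.30634) = 2.48495
g(2.48495) = 0.00108
x3 = 2.48495 − 0.00108·(2.48495 − 2.50000) / (0.00108 − (-0.04609)) = 2.48495 − (-0.00002)/(0.04717) = 2.48530

2.485, 2.485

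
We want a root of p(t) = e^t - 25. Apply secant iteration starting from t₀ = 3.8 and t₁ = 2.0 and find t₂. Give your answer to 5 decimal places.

p(3.8) = 19.7011845, p(2.0) = -17.6109439
t₂ = 2.0000000 − (-17.6109439)·(2.0000000 − 3.8000000) / (-17.6109439 − 19.7011845) = 2.0000000 − (31.6996990)/(-37.3121284) = 2.8495816

2.84958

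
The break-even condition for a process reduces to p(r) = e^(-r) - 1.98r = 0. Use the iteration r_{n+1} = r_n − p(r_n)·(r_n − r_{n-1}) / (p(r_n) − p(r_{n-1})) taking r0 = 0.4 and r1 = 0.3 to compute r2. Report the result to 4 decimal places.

p(0.4) = -0.121680, p(0.3) = 0.146818
r2 = 0.300000 − 0.146818·(0.300000 − 0.400000) / (0.146818 − (-0.121680)) = 0.300000 − (-0.014682)/(0.268498) = 0.354681

0.3547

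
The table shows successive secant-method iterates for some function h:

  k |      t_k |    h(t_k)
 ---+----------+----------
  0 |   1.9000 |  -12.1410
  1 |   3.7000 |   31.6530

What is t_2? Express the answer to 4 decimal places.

t_2 = 3.7000 − 31.6530·(3.7000 − 1.9000) / (31.6530 − (-12.1410))
   = 3.7000 − (56.975400)/(43.794000) = 2.399014

2.3990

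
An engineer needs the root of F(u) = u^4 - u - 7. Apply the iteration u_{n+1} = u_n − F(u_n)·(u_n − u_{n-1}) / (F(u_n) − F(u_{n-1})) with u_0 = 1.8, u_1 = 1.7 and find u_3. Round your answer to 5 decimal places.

F(1.8) = 1.6976000, F(1.7) = -0.3479000
u_2 = 1.7000000 − (-0.3479000)·(1.7000000 − 1.8000000) / (-0.3479000 − 1.6976000) = 1.7000000 − (0.0347900)/(-2.0455000) = 1.7170081
F(1.7170081) = -0.0256160
u_3 = 1.7170081 − (-0.0256160)·(1.7170081 − 1.7000000) / (-0.0256160 − (-0.3479000)) = 1.7170081 − (-0.0004357)/(0.3222840) = 1.7183599

1.71836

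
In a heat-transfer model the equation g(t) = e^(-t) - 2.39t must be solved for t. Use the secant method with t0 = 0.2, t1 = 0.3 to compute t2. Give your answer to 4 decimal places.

g(0.2) = 0.340731, g(0.3) = 0.023818
t2 = 0.300000 − 0.023818·(0.300000 − 0.200000) / (0.023818 − 0.340731) = 0.300000 − (0.002382)/(-0.316913) = 0.307516

0.3075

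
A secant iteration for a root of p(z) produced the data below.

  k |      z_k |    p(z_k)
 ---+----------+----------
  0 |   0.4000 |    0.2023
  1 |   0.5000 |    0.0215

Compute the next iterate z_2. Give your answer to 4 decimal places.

z_2 = 0.5000 − 0.0215·(0.5000 − 0.4000) / (0.0215 − 0.2023)
   = 0.5000 − (0.002150)/(-0.180800) = 0.511892

0.5119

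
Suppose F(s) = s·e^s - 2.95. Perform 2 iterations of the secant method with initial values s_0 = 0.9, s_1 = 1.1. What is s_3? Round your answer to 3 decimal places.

1.041

F(0.9) = -0.73636, F(1.1) = 0.35458
s_2 = 1.10000 − 0.35458·(1.10000 − 0.90000) / (0.35458 − (-0.73636)) = 1.10000 − (0.07092)/(1.09094) = 1.03500
F(1.03500) = -0.03639
s_3 = 1.03500 − (-0.03639)·(1.03500 − 1.10000) / (-0.03639 − 0.35458) = 1.03500 − (0.00237)/(-0.39098) = 1.04105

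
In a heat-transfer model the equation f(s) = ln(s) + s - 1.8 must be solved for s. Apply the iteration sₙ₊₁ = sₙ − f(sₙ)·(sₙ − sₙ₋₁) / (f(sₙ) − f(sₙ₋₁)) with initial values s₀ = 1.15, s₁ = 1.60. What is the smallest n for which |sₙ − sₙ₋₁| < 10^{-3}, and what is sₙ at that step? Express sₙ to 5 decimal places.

f(1.15) = -0.5102381, f(1.60) = 0.2700036
s₂ = 1.6000000 − 0.2700036·(0.4500000)/(0.7802417) = 1.4442769;  |Δ| = 0.1557231
f(1.4442769) = 0.0118857
s₃ = 1.4442769 − 0.0118857·(-0.1557231)/(-0.2581179) = 1.4371062;  |Δ| = 0.0071707
f(1.4371062) = -0.0002622
s₄ = 1.4371062 − (-0.0002622)·(-0.0071707)/(-0.0121479) = 1.4372610;  |Δ| = 0.0001548
|s₄ − s₃| = 0.0001548 < 10^{-3}

n = 4, sₙ = 1.43726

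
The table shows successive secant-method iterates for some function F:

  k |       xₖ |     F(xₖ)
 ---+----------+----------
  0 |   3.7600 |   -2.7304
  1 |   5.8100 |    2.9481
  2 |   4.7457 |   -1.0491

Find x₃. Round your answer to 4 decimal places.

x₃ = 4.7457 − (-1.0491)·(4.7457 − 5.8100) / (-1.0491 − 2.9481)
   = 4.7457 − (1.116557)/(-3.997200) = 5.025035

5.0250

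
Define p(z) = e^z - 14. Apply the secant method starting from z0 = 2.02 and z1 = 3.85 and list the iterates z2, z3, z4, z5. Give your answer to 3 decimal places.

p(2.02) = -6.46168, p(3.85) = 32.99306
z2 = 3.85000 − 32.99306·(3.85000 − 2.02000) / (32.99306 − (-6.46168)) = 3.85000 − (60.37731)/(39.45474) = 2.31971
p(2.31971) = -3.82731
z3 = 2.31971 − (-3.82731)·(2.31971 − 3.85000) / (-3.82731 − 32.99306) = 2.31971 − (5.85690)/(-36.82037) = 2.47877
p(2.47877) = -2.07337
z4 = 2.47877 − (-2.07337)·(2.47877 − 2.31971) / (-2.07337 − (-3.82731)) = 2.47877 − (-0.32980)/(1.75394) = 2.66681
p(2.66681) = 0.39398
z5 = 2.66681 − 0.39398·(2.66681 − 2.47877) / (0.39398 − (-2.07337)) = 2.66681 − (0.07408)/(2.46735) = 2.63678

2.320, 2.479, 2.667, 2.637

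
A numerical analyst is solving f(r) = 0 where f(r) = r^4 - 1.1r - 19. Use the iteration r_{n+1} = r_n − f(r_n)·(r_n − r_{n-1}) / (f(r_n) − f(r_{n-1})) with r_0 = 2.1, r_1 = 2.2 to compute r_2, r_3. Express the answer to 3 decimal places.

f(2.1) = -1.86190, f(2.2) = 2.00560
r_2 = 2.20000 − 2.00560·(2.20000 − 2.10000) / (2.00560 − (-1.86190)) = 2.20000 − (0.20056)/(3.86750) = 2.14814
f(2.14814) = -0.06921
r_3 = 2.14814 − (-0.06921)·(2.14814 − 2.20000) / (-0.06921 − 2.00560) = 2.14814 − (0.00359)/(-2.07481) = 2.14987

2.148, 2.150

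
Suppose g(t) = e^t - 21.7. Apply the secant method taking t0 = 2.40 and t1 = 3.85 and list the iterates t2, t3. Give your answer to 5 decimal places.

g(2.40) = -10.6768236, g(3.85) = 25.2930632
t2 = 3.8500000 − 25.2930632·(3.8500000 − 2.4000000) / (25.2930632 − (-10.6768236)) = 3.8500000 − (36.6749417)/(35.9698869) = 2.8303987
g(2.8303987) = -4.7477809
t3 = 2.8303987 − (-4.7477809)·(2.8303987 − 3.8500000) / (-4.7477809 − 25.2930632) = 2.8303987 − (4.8408433)/(-30.0408441) = 2.9915408

2.83040, 2.99154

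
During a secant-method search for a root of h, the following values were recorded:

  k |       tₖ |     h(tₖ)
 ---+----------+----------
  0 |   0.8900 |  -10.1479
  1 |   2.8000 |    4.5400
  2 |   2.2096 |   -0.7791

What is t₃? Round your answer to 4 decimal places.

t₃ = 2.2096 − (-0.7791)·(2.2096 − 2.8000) / (-0.7791 − 4.5400)
   = 2.2096 − (0.459981)/(-5.319100) = 2.296077

2.2961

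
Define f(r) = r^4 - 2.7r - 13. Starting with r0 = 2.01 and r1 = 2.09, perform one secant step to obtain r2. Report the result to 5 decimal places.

f(2.01) = -2.1045920, f(2.09) = 0.4372976
r2 = 2.0900000 − 0.4372976·(2.0900000 − 2.0100000) / (0.4372976 − (-2.1045920)) = 2.0900000 − (0.0349838)/(2.5418896) = 2.0762371

2.07624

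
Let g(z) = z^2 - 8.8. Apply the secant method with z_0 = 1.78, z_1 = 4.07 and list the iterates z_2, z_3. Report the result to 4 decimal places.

g(1.78) = -5.631600, g(4.07) = 7.764900
z_2 = 4.070000 − 7.764900·(4.070000 − 1.780000) / (7.764900 − (-5.631600)) = 4.070000 − (17.781621)/(13.396500) = 2.742667
g(2.742667) = -1.277780
z_3 = 2.742667 − (-1.277780)·(2.742667 − 4.070000) / (-1.277780 − 7.764900) = 2.742667 − (1.696039)/(-9.042680) = 2.930226

2.7427, 2.9302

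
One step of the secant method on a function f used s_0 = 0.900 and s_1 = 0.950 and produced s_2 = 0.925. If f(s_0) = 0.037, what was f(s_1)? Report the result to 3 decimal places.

-0.037

The secant line through (0.900, 0.037) and (0.950, f(s_1)) crosses zero at s_2 = 0.925.
So (0.900, 0.037), (0.950, f(s_1)), (0.925, 0) are collinear:
f(s_1) = 0.037 · (0.950 − 0.925) / (0.900 − 0.925) = 0.037 · (0.02500)/(-0.02500) = -0.03700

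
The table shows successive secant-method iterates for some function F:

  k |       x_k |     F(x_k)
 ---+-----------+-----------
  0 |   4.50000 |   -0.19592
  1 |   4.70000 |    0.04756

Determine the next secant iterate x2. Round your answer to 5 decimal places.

x2 = 4.70000 − 0.04756·(4.70000 − 4.50000) / (0.04756 − (-0.19592))
   = 4.70000 − (0.0095120)/(0.2434800) = 4.6609331

4.66093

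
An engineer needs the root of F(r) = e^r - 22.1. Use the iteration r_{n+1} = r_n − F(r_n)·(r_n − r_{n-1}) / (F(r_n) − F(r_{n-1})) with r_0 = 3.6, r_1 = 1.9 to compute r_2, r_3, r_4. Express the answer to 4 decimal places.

F(3.6) = 14.498234, F(1.9) = -15.414106
r_2 = 1.900000 − (-15.414106)·(1.900000 − 3.600000) / (-15.414106 − 14.498234) = 1.900000 − (26.203979)/(-29.912340) = 2.776026
F(2.776026) = -6.044913
r_3 = 2.776026 − (-6.044913)·(2.776026 − 1.900000) / (-6.044913 − (-15.414106)) = 2.776026 − (-5.295500)/(9.369192) = 3.341229
F(3.341229) = 6.153834
r_4 = 3.341229 − 6.153834·(3.341229 − 2.776026) / (6.153834 − (-6.044913)) = 3.341229 − (3.478168)/(12.198747) = 3.056104

2.7760, 3.3412, 3.0561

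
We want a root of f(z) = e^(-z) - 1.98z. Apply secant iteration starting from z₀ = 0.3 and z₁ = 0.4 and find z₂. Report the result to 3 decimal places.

f(0.3) = 0.14682, f(0.4) = -0.12168
z₂ = 0.40000 − (-0.12168)·(0.40000 − 0.30000) / (-0.12168 − 0.14682) = 0.40000 − (-0.01217)/(-0.26850) = 0.35468

0.355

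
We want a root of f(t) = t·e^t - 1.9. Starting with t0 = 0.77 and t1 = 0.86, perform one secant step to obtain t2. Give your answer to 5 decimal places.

f(0.77) = -0.2369800, f(0.86) = 0.1323182
t2 = 0.8600000 − 0.1323182·(0.8600000 − 0.7700000) / (0.1323182 − (-0.2369800)) = 0.8600000 − (0.0119086)/(0.3692982) = 0.8277533

0.82775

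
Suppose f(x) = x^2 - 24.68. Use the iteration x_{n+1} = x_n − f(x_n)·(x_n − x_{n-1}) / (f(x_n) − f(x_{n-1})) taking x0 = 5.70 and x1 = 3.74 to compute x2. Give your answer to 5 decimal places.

4.87267

f(5.70) = 7.8100000, f(3.74) = -10.6924000
x2 = 3.7400000 − (-10.6924000)·(3.7400000 − 5.7000000) / (-10.6924000 − 7.8100000) = 3.7400000 − (20.9571040)/(-18.5024000) = 4.8726695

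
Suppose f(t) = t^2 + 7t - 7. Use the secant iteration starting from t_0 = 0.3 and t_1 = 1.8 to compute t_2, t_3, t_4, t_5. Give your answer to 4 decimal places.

f(0.3) = -4.810000, f(1.8) = 8.840000
t_2 = 1.800000 − 8.840000·(1.800000 − 0.300000) / (8.840000 − (-4.810000)) = 1.800000 − (13.260000)/(13.650000) = 0.828571
f(0.828571) = -0.513469
t_3 = 0.828571 − (-0.513469)·(0.828571 − 1.800000) / (-0.513469 − 8.840000) = 0.828571 − (0.498799)/(-9.353469) = 0.881899
f(0.881899) = -0.048960
t_4 = 0.881899 − (-0.048960)·(0.881899 − 0.828571) / (-0.048960 − (-0.513469)) = 0.881899 − (-0.002611)/(0.464509) = 0.887520
f(0.887520) = 0.000331
t_5 = 0.887520 − 0.000331·(0.887520 − 0.881899) / (0.000331 − (-0.048960)) = 0.887520 − (0.000002)/(0.049292) = 0.887482

0.8286, 0.8819, 0.8875, 0.8875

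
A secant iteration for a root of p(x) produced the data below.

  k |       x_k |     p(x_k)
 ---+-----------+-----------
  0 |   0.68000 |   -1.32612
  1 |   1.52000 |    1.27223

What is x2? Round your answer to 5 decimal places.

1.10871

x2 = 1.52000 − 1.27223·(1.52000 − 0.68000) / (1.27223 − (-1.32612))
   = 1.52000 − (1.0686732)/(2.5983500) = 1.1087108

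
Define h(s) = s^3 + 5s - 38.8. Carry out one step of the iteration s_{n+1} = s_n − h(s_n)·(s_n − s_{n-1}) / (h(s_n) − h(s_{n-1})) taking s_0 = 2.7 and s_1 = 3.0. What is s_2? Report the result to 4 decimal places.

2.8911

h(2.7) = -5.617000, h(3.0) = 3.200000
s_2 = 3.000000 − 3.200000·(3.000000 − 2.700000) / (3.200000 − (-5.617000)) = 3.000000 − (0.960000)/(8.817000) = 2.891119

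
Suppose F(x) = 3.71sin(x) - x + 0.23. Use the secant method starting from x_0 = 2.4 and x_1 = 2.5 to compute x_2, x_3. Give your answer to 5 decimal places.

F(2.4) = 0.3359684, F(2.5) = -0.0496683
x_2 = 2.5000000 − (-0.0496683)·(2.5000000 − 2.4000000) / (-0.0496683 − 0.3359684) = 2.5000000 − (-0.0049668)/(-0.3856367) = 2.4871204
F(2.4871204) = 0.0013072
x_3 = 2.4871204 − 0.0013072·(2.4871204 − 2.5000000) / (0.0013072 − (-0.0496683)) = 2.4871204 − (-0.0000168)/(0.0509756) = 2.4874507

2.48712, 2.48745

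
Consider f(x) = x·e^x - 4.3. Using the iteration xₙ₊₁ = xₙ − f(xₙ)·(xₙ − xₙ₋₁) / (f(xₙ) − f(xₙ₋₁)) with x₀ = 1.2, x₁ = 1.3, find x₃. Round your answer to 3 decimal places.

1.242

f(1.2) = -0.31586, f(1.3) = 0.47009
x₂ = 1.30000 − 0.47009·(1.30000 − 1.20000) / (0.47009 − (-0.31586)) = 1.30000 − (0.04701)/(0.78595) = 1.24019
f(1.24019) = -0.01358
x₃ = 1.24019 − (-0.01358)·(1.24019 − 1.30000) / (-0.01358 − 0.47009) = 1.24019 − (0.00081)/(-0.48367) = 1.24187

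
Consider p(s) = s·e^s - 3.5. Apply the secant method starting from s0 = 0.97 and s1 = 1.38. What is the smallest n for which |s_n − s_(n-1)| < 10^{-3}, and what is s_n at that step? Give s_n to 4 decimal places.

p(0.97) = -0.941194, p(1.38) = 1.985364
s2 = 1.380000 − 1.985364·(0.410000)/(2.926558) = 1.101858;  |Δ| = 0.278142
p(1.101858) = -0.183681
s3 = 1.101858 − (-0.183681)·(-0.278142)/(-2.169045) = 1.125412;  |Δ| = 0.023554
p(1.125412) = -0.032061
s4 = 1.125412 − (-0.032061)·(0.023554)/(0.151620) = 1.130392;  |Δ| = 0.004981
p(1.130392) = 0.000679
s5 = 1.130392 − 0.000679·(0.004981)/(0.032739) = 1.130289;  |Δ| = 0.000103
|s5 − s4| = 0.000103 < 10^{-3}

n = 5, s_n = 1.1303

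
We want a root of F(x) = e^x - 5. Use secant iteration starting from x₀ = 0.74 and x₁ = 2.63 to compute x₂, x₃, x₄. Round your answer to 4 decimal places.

F(0.74) = -2.904064, F(2.63) = 8.873770
x₂ = 2.630000 − 8.873770·(2.630000 − 0.740000) / (8.873770 − (-2.904064)) = 2.630000 − (16.771425)/(11.777834) = 1.206018
F(1.206018) = -1.659843
x₃ = 1.206018 − (-1.659843)·(1.206018 − 2.630000) / (-1.659843 − 8.873770) = 1.206018 − (2.363586)/(-10.533613) = 1.430403
F(1.430403) = -0.819616
x₄ = 1.430403 − (-0.819616)·(1.430403 − 1.206018) / (-0.819616 − (-1.659843)) = 1.430403 − (-0.183910)/(0.840226) = 1.649284

1.2060, 1.4304, 1.6493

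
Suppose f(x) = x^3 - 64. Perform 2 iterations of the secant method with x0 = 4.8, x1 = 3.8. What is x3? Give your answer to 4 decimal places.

f(4.8) = 46.592000, f(3.8) = -9.128000
x2 = 3.800000 − (-9.128000)·(3.800000 − 4.800000) / (-9.128000 − 46.592000) = 3.800000 − (9.128000)/(-55.720000) = 3.963819
f(3.963819) = -1.721022
x3 = 3.963819 − (-1.721022)·(3.963819 − 3.800000) / (-1.721022 − (-9.128000)) = 3.963819 − (-0.281936)/(7.406978) = 4.001883

4.0019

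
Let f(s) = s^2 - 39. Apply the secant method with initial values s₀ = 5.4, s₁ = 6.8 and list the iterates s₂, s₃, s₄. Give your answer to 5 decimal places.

f(5.4) = -9.8400000, f(6.8) = 7.2400000
s₂ = 6.8000000 − 7.2400000·(6.8000000 − 5.4000000) / (7.2400000 − (-9.8400000)) = 6.8000000 − (10.1360000)/(17.0800000) = 6.2065574
f(6.2065574) = -0.4786455
s₃ = 6.2065574 − (-0.4786455)·(6.2065574 − 6.8000000) / (-0.4786455 − 7.2400000) = 6.2065574 − (0.2840487)/(-7.7186455) = 6.2433577
f(6.2433577) = -0.0204846
s₄ = 6.2433577 − (-0.0204846)·(6.2433577 − 6.2065574) / (-0.0204846 − (-0.4786455)) = 6.2433577 − (-0.0007538)/(0.4581609) = 6.2450031

6.20656, 6.24336, 6.24500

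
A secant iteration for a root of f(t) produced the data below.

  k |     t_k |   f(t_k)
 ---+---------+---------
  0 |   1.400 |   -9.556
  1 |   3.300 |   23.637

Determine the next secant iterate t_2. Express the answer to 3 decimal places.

1.947

t_2 = 3.300 − 23.637·(3.300 − 1.400) / (23.637 − (-9.556))
   = 3.300 − (44.91030)/(33.19300) = 1.94699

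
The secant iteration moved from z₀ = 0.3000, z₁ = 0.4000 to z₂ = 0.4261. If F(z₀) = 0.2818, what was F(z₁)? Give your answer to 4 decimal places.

0.0583

The secant line through (0.3000, 0.2818) and (0.4000, F(z₁)) crosses zero at z₂ = 0.4261.
So (0.3000, 0.2818), (0.4000, F(z₁)), (0.4261, 0) are collinear:
F(z₁) = 0.2818 · (0.4000 − 0.4261) / (0.3000 − 0.4261) = 0.2818 · (-0.026100)/(-0.126100) = 0.058327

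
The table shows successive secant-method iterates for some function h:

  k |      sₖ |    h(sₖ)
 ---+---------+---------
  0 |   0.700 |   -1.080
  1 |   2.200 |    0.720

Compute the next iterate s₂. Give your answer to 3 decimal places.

1.600

s₂ = 2.200 − 0.720·(2.200 − 0.700) / (0.720 − (-1.080))
   = 2.200 − (1.08000)/(1.80000) = 1.60000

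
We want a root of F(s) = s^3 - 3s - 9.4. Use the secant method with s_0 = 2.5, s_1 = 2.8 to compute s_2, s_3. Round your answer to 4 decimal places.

F(2.5) = -1.275000, F(2.8) = 4.152000
s_2 = 2.800000 − 4.152000·(2.800000 − 2.500000) / (4.152000 − (-1.275000)) = 2.800000 − (1.245600)/(5.427000) = 2.570481
F(2.570481) = -0.127319
s_3 = 2.570481 − (-0.127319)·(2.570481 − 2.800000) / (-0.127319 − 4.152000) = 2.570481 − (0.029222)/(-4.279319) = 2.577310

2.5705, 2.5773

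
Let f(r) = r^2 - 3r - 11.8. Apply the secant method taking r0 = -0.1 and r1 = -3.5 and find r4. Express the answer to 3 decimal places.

-2.252

f(-0.1) = -11.49000, f(-3.5) = 10.95000
r2 = -3.50000 − 10.95000·(-3.50000 − (-0.10000)) / (10.95000 − (-11.49000)) = -3.50000 − (-37.23000)/(22.44000) = -1.84091
f(-1.84091) = -2.88833
r3 = -1.84091 − (-2.88833)·(-1.84091 − (-3.50000)) / (-2.88833 − 10.95000) = -1.84091 − (-4.79200)/(-13.83833) = -2.18719
f(-2.18719) = -0.45460
r4 = -2.18719 − (-0.45460)·(-2.18719 − (-1.84091)) / (-0.45460 − (-2.88833)) = -2.18719 − (0.15742)/(2.43372) = -2.25188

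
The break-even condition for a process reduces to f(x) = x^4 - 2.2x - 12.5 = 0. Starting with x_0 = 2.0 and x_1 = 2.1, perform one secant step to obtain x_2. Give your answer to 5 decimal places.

2.02788

f(2.0) = -0.9000000, f(2.1) = 2.3281000
x_2 = 2.1000000 − 2.3281000·(2.1000000 − 2.0000000) / (2.3281000 − (-0.9000000)) = 2.1000000 − (0.2328100)/(3.2281000) = 2.0278802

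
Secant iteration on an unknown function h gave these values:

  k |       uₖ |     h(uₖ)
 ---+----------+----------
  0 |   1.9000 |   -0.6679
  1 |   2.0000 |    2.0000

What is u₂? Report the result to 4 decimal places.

1.9250

u₂ = 2.0000 − 2.0000·(2.0000 − 1.9000) / (2.0000 − (-0.6679))
   = 2.0000 − (0.200000)/(2.667900) = 1.925035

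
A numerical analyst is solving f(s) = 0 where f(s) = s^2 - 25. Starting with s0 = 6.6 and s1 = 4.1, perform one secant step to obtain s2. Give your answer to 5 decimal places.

4.86542

f(6.6) = 18.5600000, f(4.1) = -8.1900000
s2 = 4.1000000 − (-8.1900000)·(4.1000000 − 6.6000000) / (-8.1900000 − 18.5600000) = 4.1000000 − (20.4750000)/(-26.7500000) = 4.8654206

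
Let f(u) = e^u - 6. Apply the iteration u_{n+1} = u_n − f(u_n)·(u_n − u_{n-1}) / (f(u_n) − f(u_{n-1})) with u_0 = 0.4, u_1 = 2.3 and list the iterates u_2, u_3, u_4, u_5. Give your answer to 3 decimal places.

1.410, 1.698, 1.811, 1.791

f(0.4) = -4.50818, f(2.3) = 3.97418
u_2 = 2.30000 − 3.97418·(2.30000 − 0.40000) / (3.97418 − (-4.50818)) = 2.30000 − (7.55095)/(8.48236) = 1.40981
f(1.40981) = -1.90484
u_3 = 1.40981 − (-1.90484)·(1.40981 − 2.30000) / (-1.90484 − 3.97418) = 1.40981 − (1.69568)/(-5.87902) = 1.69823
f(1.69823) = -0.53571
u_4 = 1.69823 − (-0.53571)·(1.69823 − 1.40981) / (-0.53571 − (-1.90484)) = 1.69823 − (-0.15451)/(1.36913) = 1.81109
f(1.81109) = 0.11711
u_5 = 1.81109 − 0.11711·(1.81109 − 1.69823) / (0.11711 − (-0.53571)) = 1.81109 − (0.01322)/(0.65282) = 1.79084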